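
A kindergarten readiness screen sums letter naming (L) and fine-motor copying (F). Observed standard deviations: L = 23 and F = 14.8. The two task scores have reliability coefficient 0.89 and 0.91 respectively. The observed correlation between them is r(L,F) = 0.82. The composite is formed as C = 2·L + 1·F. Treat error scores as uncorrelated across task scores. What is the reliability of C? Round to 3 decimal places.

0.927

Var(C) = 2²·23² + 14.8² + 2·[2·23·14.8·0.82] = 2335.04 + 1116.51 = 3451.55.
With uncorrelated errors the cross-covariances are all true-score covariance, so they carry over unchanged; only the diagonal terms shrink to ρᵢσᵢ².
True-score variance = [2²·23²·0.89 + 14.8²·0.91] + 1116.51 = 2082.57 + 1116.51 = 3199.08.
Reliability = 3199.08 / 3451.55 = 0.927.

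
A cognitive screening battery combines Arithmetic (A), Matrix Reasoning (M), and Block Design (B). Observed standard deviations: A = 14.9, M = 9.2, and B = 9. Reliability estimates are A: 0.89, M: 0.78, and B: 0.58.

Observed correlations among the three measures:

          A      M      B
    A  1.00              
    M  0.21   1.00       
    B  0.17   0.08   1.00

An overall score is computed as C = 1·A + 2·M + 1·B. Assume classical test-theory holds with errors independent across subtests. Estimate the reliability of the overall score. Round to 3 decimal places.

Var(C) = 14.9² + 2²·9.2² + 9² + 2·[2·14.9·9.2·0.21 + 14.9·9·0.17 + 2·9.2·9·0.08] = 641.57 + 187.237 = 828.807.
Under uncorrelated errors the observed covariances equal the true-score covariances, so only the own-variance terms attenuate.
True-score variance = [14.9²·0.89 + 2²·9.2²·0.78 + 9²·0.58] + 187.237 = 508.646 + 187.237 = 695.883.
Reliability = 695.883 / 828.807 = 0.840.

0.840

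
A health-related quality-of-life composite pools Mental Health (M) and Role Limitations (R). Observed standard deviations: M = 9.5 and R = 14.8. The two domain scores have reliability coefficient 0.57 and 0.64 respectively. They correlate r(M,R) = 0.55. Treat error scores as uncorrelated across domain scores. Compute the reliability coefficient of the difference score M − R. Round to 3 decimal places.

0.239

Var(M−R) = 9.5² + 14.8² − 2·9.5·14.8·0.55 = 309.29 − 154.66 = 154.63.
With uncorrelated errors the cross-covariances are all true-score covariance, so they carry over unchanged; only the diagonal terms shrink to ρᵢσᵢ².
True-score variance = [9.5²·0.57 + 14.8²·0.64] − 154.66 = 191.628 − 154.66 = 36.9681.
Reliability = 36.9681 / 154.63 = 0.239.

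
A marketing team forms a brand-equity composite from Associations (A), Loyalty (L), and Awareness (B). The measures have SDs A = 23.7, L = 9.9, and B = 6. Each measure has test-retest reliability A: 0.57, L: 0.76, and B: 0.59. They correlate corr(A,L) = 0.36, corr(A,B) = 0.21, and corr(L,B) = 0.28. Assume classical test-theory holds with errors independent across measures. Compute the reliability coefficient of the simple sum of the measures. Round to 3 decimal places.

Var(A+L+B) = 23.7² + 9.9² + 6² + 2·[23.7·9.9·0.36 + 23.7·6·0.21 + 9.9·6·0.28] = 695.7 + 261.922 = 957.622.
Because errors are independent across components, Cov(Tᵢ,Tⱼ) = Cov(Xᵢ,Xⱼ); the off-diagonal part of the true-score variance is the same as above.
True-score variance = [23.7²·0.57 + 9.9²·0.76 + 6²·0.59] + 261.922 = 415.891 + 261.922 = 677.812.
Reliability = 677.812 / 957.622 = 0.708.

0.708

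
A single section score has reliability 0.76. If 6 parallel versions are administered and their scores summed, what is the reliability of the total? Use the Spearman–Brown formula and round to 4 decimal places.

ρ_k = kρ / (1 + (k−1)ρ) = 6·0.76 / (1 + 5·0.76) = 4.560 / 4.800 = 0.9500.

0.9500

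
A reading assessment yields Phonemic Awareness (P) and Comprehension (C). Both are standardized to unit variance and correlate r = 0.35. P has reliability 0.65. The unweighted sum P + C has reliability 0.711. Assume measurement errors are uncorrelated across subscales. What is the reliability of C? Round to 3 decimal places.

Var(P+C) = 2 + 2·0.35 = 2.700.
True-score variance = ρ_P + ρ_C + 2·0.35, so 0.711 = (0.65 + ρ_C + 0.70) / 2.700.
ρ_C = 0.711·2.700 − 0.65 − 0.70 = 0.570.

0.570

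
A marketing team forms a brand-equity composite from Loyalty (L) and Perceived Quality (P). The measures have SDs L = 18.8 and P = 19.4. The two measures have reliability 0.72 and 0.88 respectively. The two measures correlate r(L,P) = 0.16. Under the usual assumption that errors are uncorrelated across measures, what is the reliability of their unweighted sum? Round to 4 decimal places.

Var(L+P) = 18.8² + 19.4² + 2·[18.8·19.4·0.16] = 729.8 + 116.71 = 846.51.
Under uncorrelated errors the observed covariances equal the true-score covariances, so only the own-variance terms attenuate.
True-score variance = [18.8²·0.72 + 19.4²·0.88] + 116.71 = 585.674 + 116.71 = 702.384.
Reliability = 702.384 / 846.51 = 0.8297.

0.8297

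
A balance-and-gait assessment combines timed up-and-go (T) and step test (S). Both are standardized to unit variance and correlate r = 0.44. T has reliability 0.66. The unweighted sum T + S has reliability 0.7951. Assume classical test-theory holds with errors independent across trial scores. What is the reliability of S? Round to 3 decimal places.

0.750

Var(T+S) = 2 + 2·0.44 = 2.880.
True-score variance = ρ_T + ρ_S + 2·0.44, so 0.7951 = (0.66 + ρ_S + 0.88) / 2.880.
ρ_S = 0.7951·2.880 − 0.66 − 0.88 = 0.750.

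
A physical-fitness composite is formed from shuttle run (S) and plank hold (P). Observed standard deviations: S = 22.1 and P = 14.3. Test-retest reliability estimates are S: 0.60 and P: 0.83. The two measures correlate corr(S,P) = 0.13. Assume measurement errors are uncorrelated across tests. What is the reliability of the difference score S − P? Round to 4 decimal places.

Var(S−P) = 22.1² + 14.3² − 2·22.1·14.3·0.13 = 692.9 − 82.1678 = 610.732.
With uncorrelated errors the cross-covariances are all true-score covariance, so they carry over unchanged; only the diagonal terms shrink to ρᵢσᵢ².
True-score variance = [22.1²·0.60 + 14.3²·0.83] − 82.1678 = 462.773 − 82.1678 = 380.605.
Reliability = 380.605 / 610.732 = 0.6232.

0.6232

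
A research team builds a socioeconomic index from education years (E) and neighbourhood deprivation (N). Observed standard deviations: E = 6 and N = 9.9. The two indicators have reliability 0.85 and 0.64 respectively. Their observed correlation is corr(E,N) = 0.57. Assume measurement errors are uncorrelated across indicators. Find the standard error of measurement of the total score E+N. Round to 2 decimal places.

6.38

Var(total) = 134.01 + 67.716 = 201.726.
True-score variance = 93.3264 + 67.716 = 161.042, so reliability = 0.7983.
Error variance = 201.726 − 161.042 = 40.6836; SEM = √40.6836 = 6.38.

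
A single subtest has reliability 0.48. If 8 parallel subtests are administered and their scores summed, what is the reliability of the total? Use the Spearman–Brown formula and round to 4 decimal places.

ρ_k = kρ / (1 + (k−1)ρ) = 8·0.48 / (1 + 7·0.48) = 3.840 / 4.360 = 0.8807.

0.8807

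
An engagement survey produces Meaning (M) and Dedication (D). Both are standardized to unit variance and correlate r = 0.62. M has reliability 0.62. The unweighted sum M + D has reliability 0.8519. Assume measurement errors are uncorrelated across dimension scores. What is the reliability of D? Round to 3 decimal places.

Var(M+D) = 2 + 2·0.62 = 3.240.
True-score variance = ρ_M + ρ_D + 2·0.62, so 0.8519 = (0.62 + ρ_D + 1.24) / 3.240.
ρ_D = 0.8519·3.240 − 0.62 − 1.24 = 0.900.

0.900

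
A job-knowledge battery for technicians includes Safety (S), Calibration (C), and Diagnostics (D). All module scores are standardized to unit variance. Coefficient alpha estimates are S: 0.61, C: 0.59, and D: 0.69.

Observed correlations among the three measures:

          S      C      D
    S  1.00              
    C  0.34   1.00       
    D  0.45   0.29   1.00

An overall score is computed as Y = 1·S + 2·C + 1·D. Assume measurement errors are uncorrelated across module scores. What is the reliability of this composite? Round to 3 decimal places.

0.752

Var(Y) = 1 + 2² + 1 + 2·[2·0.34 + 0.45 + 2·0.29] = 6 + 3.42 = 9.42.
With uncorrelated errors the cross-covariances are all true-score covariance, so they carry over unchanged; only the diagonal terms shrink to ρᵢσᵢ².
True-score variance = [0.61 + 2²·0.59 + 0.69] + 3.42 = 3.66 + 3.42 = 7.08.
Reliability = 7.08 / 9.42 = 0.752.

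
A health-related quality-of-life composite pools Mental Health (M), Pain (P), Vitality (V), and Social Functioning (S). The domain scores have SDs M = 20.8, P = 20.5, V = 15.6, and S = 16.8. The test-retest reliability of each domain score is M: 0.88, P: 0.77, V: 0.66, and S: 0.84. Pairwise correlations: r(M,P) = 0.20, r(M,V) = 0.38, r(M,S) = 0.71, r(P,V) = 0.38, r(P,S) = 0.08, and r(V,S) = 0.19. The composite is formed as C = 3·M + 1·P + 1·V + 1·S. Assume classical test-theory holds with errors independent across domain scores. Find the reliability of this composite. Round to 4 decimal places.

Var(C) = 3²·20.8² + 20.5² + 15.6² + 16.8² + 2·[3·20.8·20.5·0.20 + 3·20.8·15.6·0.38 + 3·20.8·16.8·0.71 + 20.5·15.6·0.38 + 20.5·16.8·0.08 + 15.6·16.8·0.19] = 4839.61 + 3137.85 = 7977.46.
Under uncorrelated errors the observed covariances equal the true-score covariances, so only the own-variance terms attenuate.
True-score variance = [3²·20.8²·0.88 + 20.5²·0.77 + 15.6²·0.66 + 16.8²·0.84] + 3137.85 = 4147.8 + 3137.85 = 7285.65.
Reliability = 7285.65 / 7977.46 = 0.9133.

0.9133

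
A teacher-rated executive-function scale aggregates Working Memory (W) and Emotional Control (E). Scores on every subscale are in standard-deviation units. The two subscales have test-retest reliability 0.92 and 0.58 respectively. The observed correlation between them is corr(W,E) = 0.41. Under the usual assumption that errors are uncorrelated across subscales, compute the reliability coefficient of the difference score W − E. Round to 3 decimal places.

0.576

Var(W−E) = 1 + 1 − 2·0.41 = 2 − 0.82 = 1.18.
Under uncorrelated errors the observed covariances equal the true-score covariances, so only the own-variance terms attenuate.
True-score variance = [0.92 + 0.58] − 0.82 = 1.5 − 0.82 = 0.68.
Reliability = 0.68 / 1.18 = 0.576.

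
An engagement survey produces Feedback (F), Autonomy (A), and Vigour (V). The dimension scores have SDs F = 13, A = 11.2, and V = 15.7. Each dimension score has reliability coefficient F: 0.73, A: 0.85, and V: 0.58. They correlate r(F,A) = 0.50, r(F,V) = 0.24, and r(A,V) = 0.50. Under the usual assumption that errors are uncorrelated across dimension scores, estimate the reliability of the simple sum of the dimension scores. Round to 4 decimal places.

0.8251

Var(F+A+V) = 13² + 11.2² + 15.7² + 2·[13·11.2·0.50 + 13·15.7·0.24 + 11.2·15.7·0.50] = 540.93 + 419.408 = 960.338.
Under uncorrelated errors the observed covariances equal the true-score covariances, so only the own-variance terms attenuate.
True-score variance = [13²·0.73 + 11.2²·0.85 + 15.7²·0.58] + 419.408 = 372.958 + 419.408 = 792.366.
Reliability = 792.366 / 960.338 = 0.8251.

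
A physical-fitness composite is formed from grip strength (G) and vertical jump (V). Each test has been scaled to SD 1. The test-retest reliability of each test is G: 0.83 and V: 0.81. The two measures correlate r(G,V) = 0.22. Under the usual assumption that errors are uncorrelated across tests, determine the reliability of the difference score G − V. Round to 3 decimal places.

Var(G−V) = 1 + 1 − 2·0.22 = 2 − 0.44 = 1.56.
Under uncorrelated errors the observed covariances equal the true-score covariances, so only the own-variance terms attenuate.
True-score variance = [0.83 + 0.81] − 0.44 = 1.64 − 0.44 = 1.2.
Reliability = 1.2 / 1.56 = 0.769.

0.769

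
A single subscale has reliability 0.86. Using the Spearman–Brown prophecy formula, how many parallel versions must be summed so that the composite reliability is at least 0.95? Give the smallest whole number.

4

k ≥ ρ*(1−ρ₁)/(ρ₁(1−ρ*)) = 0.95·0.14 / (0.86·0.05) = 3.093.
Smallest integer k = 4.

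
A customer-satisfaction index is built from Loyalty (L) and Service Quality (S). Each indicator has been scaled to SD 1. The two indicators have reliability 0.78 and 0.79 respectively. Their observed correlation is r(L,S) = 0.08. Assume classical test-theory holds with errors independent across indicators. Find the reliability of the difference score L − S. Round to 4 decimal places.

Var(L−S) = 1 + 1 − 2·0.08 = 2 − 0.16 = 1.84.
With uncorrelated errors the cross-covariances are all true-score covariance, so they carry over unchanged; only the diagonal terms shrink to ρᵢσᵢ².
True-score variance = [0.78 + 0.79] − 0.16 = 1.57 − 0.16 = 1.41.
Reliability = 1.41 / 1.84 = 0.7663.

0.7663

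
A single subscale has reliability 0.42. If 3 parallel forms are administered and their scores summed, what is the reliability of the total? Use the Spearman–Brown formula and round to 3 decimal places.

0.685

ρ_k = kρ / (1 + (k−1)ρ) = 3·0.42 / (1 + 2·0.42) = 1.260 / 1.840 = 0.685.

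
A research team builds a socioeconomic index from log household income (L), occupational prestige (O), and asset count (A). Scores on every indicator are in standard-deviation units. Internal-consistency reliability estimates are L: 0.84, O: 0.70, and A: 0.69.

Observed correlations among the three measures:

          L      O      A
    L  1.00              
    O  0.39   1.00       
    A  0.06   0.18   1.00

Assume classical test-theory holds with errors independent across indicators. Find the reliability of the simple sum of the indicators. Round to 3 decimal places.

Var(L+O+A) = 3 + 2·[0.39 + 0.06 + 0.18] = 3 + 1.26 = 4.26.
Under uncorrelated errors the observed covariances equal the true-score covariances, so only the own-variance terms attenuate.
True-score variance = [0.84 + 0.70 + 0.69] + 1.26 = 2.23 + 1.26 = 3.49.
Reliability = 3.49 / 4.26 = 0.819.

0.819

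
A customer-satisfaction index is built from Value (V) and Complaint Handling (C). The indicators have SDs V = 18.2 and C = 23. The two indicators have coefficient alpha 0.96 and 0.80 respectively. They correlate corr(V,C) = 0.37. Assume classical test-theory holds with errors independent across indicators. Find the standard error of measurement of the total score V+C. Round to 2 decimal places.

Var(total) = 860.24 + 309.764 = 1170.
True-score variance = 741.19 + 309.764 = 1050.95, so reliability = 0.8982.
Error variance = 1170 − 1050.95 = 119.05; SEM = √119.05 = 10.91.

10.91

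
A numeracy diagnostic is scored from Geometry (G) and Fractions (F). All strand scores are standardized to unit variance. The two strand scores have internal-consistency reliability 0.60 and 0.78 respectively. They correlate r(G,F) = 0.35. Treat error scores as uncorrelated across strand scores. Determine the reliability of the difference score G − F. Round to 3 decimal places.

Var(G−F) = 1 + 1 − 2·0.35 = 2 − 0.7 = 1.3.
Because errors are independent across components, Cov(Tᵢ,Tⱼ) = Cov(Xᵢ,Xⱼ); the off-diagonal part of the true-score variance is the same as above.
True-score variance = [0.60 + 0.78] − 0.7 = 1.38 − 0.7 = 0.68.
Reliability = 0.68 / 1.3 = 0.523.

0.523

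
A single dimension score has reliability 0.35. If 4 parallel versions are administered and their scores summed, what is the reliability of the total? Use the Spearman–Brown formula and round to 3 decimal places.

ρ_k = kρ / (1 + (k−1)ρ) = 4·0.35 / (1 + 3·0.35) = 1.400 / 2.050 = 0.683.

0.683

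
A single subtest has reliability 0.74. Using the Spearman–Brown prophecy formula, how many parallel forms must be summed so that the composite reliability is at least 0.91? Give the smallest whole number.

4

k ≥ ρ*(1−ρ₁)/(ρ₁(1−ρ*)) = 0.91·0.26 / (0.74·0.09) = 3.553.
Smallest integer k = 4.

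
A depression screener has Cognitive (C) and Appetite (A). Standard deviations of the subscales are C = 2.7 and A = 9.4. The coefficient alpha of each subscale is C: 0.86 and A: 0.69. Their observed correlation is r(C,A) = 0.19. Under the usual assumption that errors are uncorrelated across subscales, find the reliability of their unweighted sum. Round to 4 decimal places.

0.7302

Var(C+A) = 2.7² + 9.4² + 2·[2.7·9.4·0.19] = 95.65 + 9.6444 = 105.294.
Under uncorrelated errors the observed covariances equal the true-score covariances, so only the own-variance terms attenuate.
True-score variance = [2.7²·0.86 + 9.4²·0.69] + 9.6444 = 67.2378 + 9.6444 = 76.8822.
Reliability = 76.8822 / 105.294 = 0.7302.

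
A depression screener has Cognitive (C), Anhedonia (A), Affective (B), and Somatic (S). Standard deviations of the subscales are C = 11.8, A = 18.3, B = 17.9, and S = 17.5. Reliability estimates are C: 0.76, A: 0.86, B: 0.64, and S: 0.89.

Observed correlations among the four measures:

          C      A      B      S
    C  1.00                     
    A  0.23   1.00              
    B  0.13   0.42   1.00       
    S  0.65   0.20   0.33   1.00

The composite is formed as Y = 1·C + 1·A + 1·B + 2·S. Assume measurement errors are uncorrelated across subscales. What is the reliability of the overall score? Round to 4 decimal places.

0.9096

Var(Y) = 11.8² + 18.3² + 17.9² + 2²·17.5² + 2·[11.8·18.3·0.23 + 11.8·17.9·0.13 + 2·11.8·17.5·0.65 + 18.3·17.9·0.42 + 2·18.3·17.5·0.20 + 2·17.9·17.5·0.33] = 2019.54 + 1636 = 3655.54.
Under uncorrelated errors the observed covariances equal the true-score covariances, so only the own-variance terms attenuate.
True-score variance = [11.8²·0.76 + 18.3²·0.86 + 17.9²·0.64 + 2²·17.5²·0.89] + 1636 = 1689.14 + 1636 = 3325.14.
Reliability = 3325.14 / 3655.54 = 0.9096.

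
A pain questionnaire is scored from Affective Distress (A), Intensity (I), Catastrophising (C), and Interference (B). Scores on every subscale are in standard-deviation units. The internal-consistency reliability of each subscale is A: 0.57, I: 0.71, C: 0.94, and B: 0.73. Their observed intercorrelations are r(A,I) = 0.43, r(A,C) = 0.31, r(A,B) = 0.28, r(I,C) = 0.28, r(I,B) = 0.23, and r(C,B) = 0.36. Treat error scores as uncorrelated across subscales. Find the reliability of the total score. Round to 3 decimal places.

Var(A+I+C+B) = 4 + 2·[0.43 + 0.31 + 0.28 + 0.28 + 0.23 + 0.36] = 4 + 3.78 = 7.78.
With uncorrelated errors the cross-covariances are all true-score covariance, so they carry over unchanged; only the diagonal terms shrink to ρᵢσᵢ².
True-score variance = [0.57 + 0.71 + 0.94 + 0.73] + 3.78 = 2.95 + 3.78 = 6.73.
Reliability = 6.73 / 7.78 = 0.865.

0.865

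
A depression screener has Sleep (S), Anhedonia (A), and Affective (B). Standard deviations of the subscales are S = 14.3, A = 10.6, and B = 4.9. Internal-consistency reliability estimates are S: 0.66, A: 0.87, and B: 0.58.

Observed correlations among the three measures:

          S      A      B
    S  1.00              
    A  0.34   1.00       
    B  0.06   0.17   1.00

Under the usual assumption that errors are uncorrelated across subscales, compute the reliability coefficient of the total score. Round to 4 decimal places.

0.7995

Var(S+A+B) = 14.3² + 10.6² + 4.9² + 2·[14.3·10.6·0.34 + 14.3·4.9·0.06 + 10.6·4.9·0.17] = 340.86 + 129.142 = 470.002.
Under uncorrelated errors the observed covariances equal the true-score covariances, so only the own-variance terms attenuate.
True-score variance = [14.3²·0.66 + 10.6²·0.87 + 4.9²·0.58] + 129.142 = 246.642 + 129.142 = 375.785.
Reliability = 375.785 / 470.002 = 0.7995.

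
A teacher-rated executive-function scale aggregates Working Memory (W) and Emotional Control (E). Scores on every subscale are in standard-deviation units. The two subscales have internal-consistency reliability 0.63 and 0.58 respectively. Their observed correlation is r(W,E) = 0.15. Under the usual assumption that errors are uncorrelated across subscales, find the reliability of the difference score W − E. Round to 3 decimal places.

Var(W−E) = 1 + 1 − 2·0.15 = 2 − 0.3 = 1.7.
Because errors are independent across components, Cov(Tᵢ,Tⱼ) = Cov(Xᵢ,Xⱼ); the off-diagonal part of the true-score variance is the same as above.
True-score variance = [0.63 + 0.58] − 0.3 = 1.21 − 0.3 = 0.91.
Reliability = 0.91 / 1.7 = 0.535.

0.535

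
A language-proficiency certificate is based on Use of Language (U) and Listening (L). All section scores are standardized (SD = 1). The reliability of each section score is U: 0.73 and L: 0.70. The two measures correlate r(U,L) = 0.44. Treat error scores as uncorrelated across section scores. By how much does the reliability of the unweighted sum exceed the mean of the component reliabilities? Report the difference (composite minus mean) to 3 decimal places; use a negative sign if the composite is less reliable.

0.087

Var(sum) = 2 + 0.88 = 2.88; true-score variance = 1.43 + 0.88 = 2.31; composite reliability = 0.8021.
Mean component reliability = 0.7150.
Difference = 0.8021 − 0.7150 = 0.087.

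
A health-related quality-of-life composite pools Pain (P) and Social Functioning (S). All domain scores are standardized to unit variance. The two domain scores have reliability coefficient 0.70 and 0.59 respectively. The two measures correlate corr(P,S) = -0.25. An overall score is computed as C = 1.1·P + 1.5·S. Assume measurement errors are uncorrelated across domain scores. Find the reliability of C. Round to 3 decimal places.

0.512

Var(C) = 1.1² + 1.5² + 2·[1.65·(-0.25)] = 3.46 − 0.825 = 2.635.
With uncorrelated errors the cross-covariances are all true-score covariance, so they carry over unchanged; only the diagonal terms shrink to ρᵢσᵢ².
True-score variance = [1.1²·0.70 + 1.5²·0.59] − 0.825 = 2.1745 − 0.825 = 1.3495.
Reliability = 1.3495 / 2.635 = 0.512.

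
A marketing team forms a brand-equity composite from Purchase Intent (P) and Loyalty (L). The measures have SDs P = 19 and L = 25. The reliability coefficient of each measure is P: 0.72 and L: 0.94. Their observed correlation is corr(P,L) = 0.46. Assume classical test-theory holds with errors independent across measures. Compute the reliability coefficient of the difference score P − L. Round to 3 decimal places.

0.748

Var(P−L) = 19² + 25² − 2·19·25·0.46 = 986 − 437 = 549.
Because errors are independent across components, Cov(Tᵢ,Tⱼ) = Cov(Xᵢ,Xⱼ); the off-diagonal part of the true-score variance is the same as above.
True-score variance = [19²·0.72 + 25²·0.94] − 437 = 847.42 − 437 = 410.42.
Reliability = 410.42 / 549 = 0.748.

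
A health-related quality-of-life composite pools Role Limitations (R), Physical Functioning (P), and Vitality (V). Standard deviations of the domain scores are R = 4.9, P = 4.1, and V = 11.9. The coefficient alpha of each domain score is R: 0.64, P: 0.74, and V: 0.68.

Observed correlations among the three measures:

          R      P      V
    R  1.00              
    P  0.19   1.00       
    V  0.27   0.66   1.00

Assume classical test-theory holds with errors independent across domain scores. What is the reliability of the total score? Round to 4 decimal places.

Var(R+P+V) = 4.9² + 4.1² + 11.9² + 2·[4.9·4.1·0.19 + 4.9·11.9·0.27 + 4.1·11.9·0.66] = 182.43 + 103.524 = 285.954.
With uncorrelated errors the cross-covariances are all true-score covariance, so they carry over unchanged; only the diagonal terms shrink to ρᵢσᵢ².
True-score variance = [4.9²·0.64 + 4.1²·0.74 + 11.9²·0.68] + 103.524 = 124.101 + 103.524 = 227.625.
Reliability = 227.625 / 285.954 = 0.7960.

0.7960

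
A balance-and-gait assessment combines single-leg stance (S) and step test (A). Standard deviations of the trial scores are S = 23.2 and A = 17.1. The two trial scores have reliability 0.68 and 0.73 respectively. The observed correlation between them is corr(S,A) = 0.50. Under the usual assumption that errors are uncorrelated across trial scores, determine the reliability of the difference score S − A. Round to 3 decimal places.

0.421

Var(S−A) = 23.2² + 17.1² − 2·23.2·17.1·0.50 = 830.65 − 396.72 = 433.93.
Because errors are independent across components, Cov(Tᵢ,Tⱼ) = Cov(Xᵢ,Xⱼ); the off-diagonal part of the true-score variance is the same as above.
True-score variance = [23.2²·0.68 + 17.1²·0.73] − 396.72 = 579.463 − 396.72 = 182.743.
Reliability = 182.743 / 433.93 = 0.421.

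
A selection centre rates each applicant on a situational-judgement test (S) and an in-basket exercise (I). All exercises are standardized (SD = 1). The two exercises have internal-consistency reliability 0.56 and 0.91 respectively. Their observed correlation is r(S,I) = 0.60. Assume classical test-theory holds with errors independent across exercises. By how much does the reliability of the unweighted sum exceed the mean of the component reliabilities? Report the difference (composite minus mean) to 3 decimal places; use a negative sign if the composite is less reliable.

0.099

Var(sum) = 2 + 1.2 = 3.2; true-score variance = 1.47 + 1.2 = 2.67; composite reliability = 0.8344.
Mean component reliability = 0.7350.
Difference = 0.8344 − 0.7350 = 0.099.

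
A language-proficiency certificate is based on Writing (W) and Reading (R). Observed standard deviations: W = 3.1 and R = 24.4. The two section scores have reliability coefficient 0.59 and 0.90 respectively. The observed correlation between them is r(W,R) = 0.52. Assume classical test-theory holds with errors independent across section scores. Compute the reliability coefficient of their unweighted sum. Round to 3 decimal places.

0.907

Var(W+R) = 3.1² + 24.4² + 2·[3.1·24.4·0.52] = 604.97 + 78.6656 = 683.636.
With uncorrelated errors the cross-covariances are all true-score covariance, so they carry over unchanged; only the diagonal terms shrink to ρᵢσᵢ².
True-score variance = [3.1²·0.59 + 24.4²·0.90] + 78.6656 = 541.494 + 78.6656 = 620.159.
Reliability = 620.159 / 683.636 = 0.907.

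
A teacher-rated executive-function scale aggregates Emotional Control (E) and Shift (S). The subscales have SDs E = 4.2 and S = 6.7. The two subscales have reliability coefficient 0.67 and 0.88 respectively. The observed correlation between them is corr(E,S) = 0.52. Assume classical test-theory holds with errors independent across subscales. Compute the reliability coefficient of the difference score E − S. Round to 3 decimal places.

Var(E−S) = 4.2² + 6.7² − 2·4.2·6.7·0.52 = 62.53 − 29.2656 = 33.2644.
Under uncorrelated errors the observed covariances equal the true-score covariances, so only the own-variance terms attenuate.
True-score variance = [4.2²·0.67 + 6.7²·0.88] − 29.2656 = 51.322 − 29.2656 = 22.0564.
Reliability = 22.0564 / 33.2644 = 0.663.

0.663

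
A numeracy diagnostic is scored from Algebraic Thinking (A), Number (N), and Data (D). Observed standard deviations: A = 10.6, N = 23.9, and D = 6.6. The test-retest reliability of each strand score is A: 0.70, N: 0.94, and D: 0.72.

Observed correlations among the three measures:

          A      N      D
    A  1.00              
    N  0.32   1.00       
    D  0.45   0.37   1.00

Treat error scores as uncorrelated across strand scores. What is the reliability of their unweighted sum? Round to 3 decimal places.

Var(A+N+D) = 10.6² + 23.9² + 6.6² + 2·[10.6·23.9·0.32 + 10.6·6.6·0.45 + 23.9·6.6·0.37] = 727.13 + 341.829 = 1068.96.
Under uncorrelated errors the observed covariances equal the true-score covariances, so only the own-variance terms attenuate.
True-score variance = [10.6²·0.70 + 23.9²·0.94 + 6.6²·0.72] + 341.829 = 646.953 + 341.829 = 988.782.
Reliability = 988.782 / 1068.96 = 0.925.

0.925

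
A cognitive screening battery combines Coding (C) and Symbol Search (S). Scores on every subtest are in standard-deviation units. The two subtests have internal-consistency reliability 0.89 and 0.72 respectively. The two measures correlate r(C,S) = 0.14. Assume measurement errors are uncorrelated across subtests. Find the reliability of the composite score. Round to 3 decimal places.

Var(C+S) = 2 + 2·[0.14] = 2 + 0.28 = 2.28.
With uncorrelated errors the cross-covariances are all true-score covariance, so they carry over unchanged; only the diagonal terms shrink to ρᵢσᵢ².
True-score variance = [0.89 + 0.72] + 0.28 = 1.61 + 0.28 = 1.89.
Reliability = 1.89 / 2.28 = 0.829.

0.829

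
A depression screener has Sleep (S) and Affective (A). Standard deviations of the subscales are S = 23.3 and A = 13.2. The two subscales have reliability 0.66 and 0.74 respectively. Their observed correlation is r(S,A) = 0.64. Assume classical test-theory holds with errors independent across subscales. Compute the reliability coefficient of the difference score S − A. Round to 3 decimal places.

0.289

Var(S−A) = 23.3² + 13.2² − 2·23.3·13.2·0.64 = 717.13 − 393.677 = 323.453.
With uncorrelated errors the cross-covariances are all true-score covariance, so they carry over unchanged; only the diagonal terms shrink to ρᵢσᵢ².
True-score variance = [23.3²·0.66 + 13.2²·0.74] − 393.677 = 487.245 − 393.677 = 93.5682.
Reliability = 93.5682 / 323.453 = 0.289.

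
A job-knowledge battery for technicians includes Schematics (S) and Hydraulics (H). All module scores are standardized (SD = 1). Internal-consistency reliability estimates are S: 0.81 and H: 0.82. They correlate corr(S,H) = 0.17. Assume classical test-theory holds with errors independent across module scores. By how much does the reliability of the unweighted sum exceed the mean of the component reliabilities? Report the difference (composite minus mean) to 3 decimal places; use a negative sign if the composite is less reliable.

Var(sum) = 2 + 0.34 = 2.34; true-score variance = 1.63 + 0.34 = 1.97; composite reliability = 0.8419.
Mean component reliability = 0.8150.
Difference = 0.8419 − 0.8150 = 0.027.

0.027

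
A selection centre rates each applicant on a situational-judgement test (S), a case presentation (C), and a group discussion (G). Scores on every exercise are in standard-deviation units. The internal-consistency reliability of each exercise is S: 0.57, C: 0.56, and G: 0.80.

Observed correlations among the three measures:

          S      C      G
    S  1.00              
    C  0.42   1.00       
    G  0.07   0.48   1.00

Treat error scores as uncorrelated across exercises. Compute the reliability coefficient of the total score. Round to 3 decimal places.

Var(S+C+G) = 3 + 2·[0.42 + 0.07 + 0.48] = 3 + 1.94 = 4.94.
Under uncorrelated errors the observed covariances equal the true-score covariances, so only the own-variance terms attenuate.
True-score variance = [0.57 + 0.56 + 0.80] + 1.94 = 1.93 + 1.94 = 3.87.
Reliability = 3.87 / 4.94 = 0.783.

0.783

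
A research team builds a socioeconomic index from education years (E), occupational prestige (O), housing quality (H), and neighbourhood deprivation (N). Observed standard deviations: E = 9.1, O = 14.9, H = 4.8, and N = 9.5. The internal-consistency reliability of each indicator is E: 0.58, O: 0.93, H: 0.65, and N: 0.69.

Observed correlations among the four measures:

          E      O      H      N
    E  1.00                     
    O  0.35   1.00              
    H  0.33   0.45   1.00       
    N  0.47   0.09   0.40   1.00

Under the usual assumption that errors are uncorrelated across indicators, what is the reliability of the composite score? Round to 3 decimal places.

Var(E+O+H+N) = 9.1² + 14.9² + 4.8² + 9.5² + 2·[9.1·14.9·0.35 + 9.1·4.8·0.33 + 9.1·9.5·0.47 + 14.9·4.8·0.45 + 14.9·9.5·0.09 + 4.8·9.5·0.40] = 418.11 + 331.332 = 749.442.
With uncorrelated errors the cross-covariances are all true-score covariance, so they carry over unchanged; only the diagonal terms shrink to ρᵢσᵢ².
True-score variance = [9.1²·0.58 + 14.9²·0.93 + 4.8²·0.65 + 9.5²·0.69] + 331.332 = 331.748 + 331.332 = 663.079.
Reliability = 663.079 / 749.442 = 0.885.

0.885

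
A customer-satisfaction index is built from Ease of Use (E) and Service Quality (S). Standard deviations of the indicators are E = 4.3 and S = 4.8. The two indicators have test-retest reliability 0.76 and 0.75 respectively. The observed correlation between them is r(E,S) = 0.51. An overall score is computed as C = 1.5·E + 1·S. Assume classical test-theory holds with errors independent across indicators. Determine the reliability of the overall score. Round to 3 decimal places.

0.836

Var(C) = 1.5²·4.3² + 4.8² + 2·[1.5·4.3·4.8·0.51] = 64.6425 + 31.5792 = 96.2217.
Because errors are independent across components, Cov(Tᵢ,Tⱼ) = Cov(Xᵢ,Xⱼ); the off-diagonal part of the true-score variance is the same as above.
True-score variance = [1.5²·4.3²·0.76 + 4.8²·0.75] + 31.5792 = 48.8979 + 31.5792 = 80.4771.
Reliability = 80.4771 / 96.2217 = 0.836.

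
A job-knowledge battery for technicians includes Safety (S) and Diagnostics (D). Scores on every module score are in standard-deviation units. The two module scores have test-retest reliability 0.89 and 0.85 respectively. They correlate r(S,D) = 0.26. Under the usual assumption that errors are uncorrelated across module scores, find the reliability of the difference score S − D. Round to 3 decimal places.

Var(S−D) = 1 + 1 − 2·0.26 = 2 − 0.52 = 1.48.
With uncorrelated errors the cross-covariances are all true-score covariance, so they carry over unchanged; only the diagonal terms shrink to ρᵢσᵢ².
True-score variance = [0.89 + 0.85] − 0.52 = 1.74 − 0.52 = 1.22.
Reliability = 1.22 / 1.48 = 0.824.

0.824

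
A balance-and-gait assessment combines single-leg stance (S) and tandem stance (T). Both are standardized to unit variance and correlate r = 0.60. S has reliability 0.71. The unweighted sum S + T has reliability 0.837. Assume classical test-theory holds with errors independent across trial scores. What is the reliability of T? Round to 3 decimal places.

0.768

Var(S+T) = 2 + 2·0.60 = 3.200.
True-score variance = ρ_S + ρ_T + 2·0.60, so 0.837 = (0.71 + ρ_T + 1.20) / 3.200.
ρ_T = 0.837·3.200 − 0.71 − 1.20 = 0.768.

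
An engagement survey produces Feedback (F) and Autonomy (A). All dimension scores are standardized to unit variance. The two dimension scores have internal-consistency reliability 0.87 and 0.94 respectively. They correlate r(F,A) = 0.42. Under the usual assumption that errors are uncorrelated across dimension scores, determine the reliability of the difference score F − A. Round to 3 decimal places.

0.836

Var(F−A) = 1 + 1 − 2·0.42 = 2 − 0.84 = 1.16.
With uncorrelated errors the cross-covariances are all true-score covariance, so they carry over unchanged; only the diagonal terms shrink to ρᵢσᵢ².
True-score variance = [0.87 + 0.94] − 0.84 = 1.81 − 0.84 = 0.97.
Reliability = 0.97 / 1.16 = 0.836.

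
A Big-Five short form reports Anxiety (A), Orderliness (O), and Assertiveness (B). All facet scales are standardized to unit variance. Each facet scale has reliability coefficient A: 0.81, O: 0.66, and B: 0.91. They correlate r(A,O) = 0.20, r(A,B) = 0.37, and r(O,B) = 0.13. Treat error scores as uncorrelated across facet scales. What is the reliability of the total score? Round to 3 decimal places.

0.859

Var(A+O+B) = 3 + 2·[0.20 + 0.37 + 0.13] = 3 + 1.4 = 4.4.
With uncorrelated errors the cross-covariances are all true-score covariance, so they carry over unchanged; only the diagonal terms shrink to ρᵢσᵢ².
True-score variance = [0.81 + 0.66 + 0.91] + 1.4 = 2.38 + 1.4 = 3.78.
Reliability = 3.78 / 4.4 = 0.859.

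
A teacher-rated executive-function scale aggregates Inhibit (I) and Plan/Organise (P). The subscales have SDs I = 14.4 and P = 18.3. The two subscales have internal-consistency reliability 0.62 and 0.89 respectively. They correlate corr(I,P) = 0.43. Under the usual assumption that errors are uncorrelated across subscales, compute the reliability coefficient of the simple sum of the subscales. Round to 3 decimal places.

Var(I+P) = 14.4² + 18.3² + 2·[14.4·18.3·0.43] = 542.25 + 226.627 = 768.877.
With uncorrelated errors the cross-covariances are all true-score covariance, so they carry over unchanged; only the diagonal terms shrink to ρᵢσᵢ².
True-score variance = [14.4²·0.62 + 18.3²·0.89] + 226.627 = 426.615 + 226.627 = 653.243.
Reliability = 653.243 / 768.877 = 0.850.

0.850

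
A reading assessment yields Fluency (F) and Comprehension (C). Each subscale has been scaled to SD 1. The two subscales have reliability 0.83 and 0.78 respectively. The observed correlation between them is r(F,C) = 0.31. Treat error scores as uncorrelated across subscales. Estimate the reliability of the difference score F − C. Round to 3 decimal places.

0.717

Var(F−C) = 1 + 1 − 2·0.31 = 2 − 0.62 = 1.38.
With uncorrelated errors the cross-covariances are all true-score covariance, so they carry over unchanged; only the diagonal terms shrink to ρᵢσᵢ².
True-score variance = [0.83 + 0.78] − 0.62 = 1.61 − 0.62 = 0.99.
Reliability = 0.99 / 1.38 = 0.717.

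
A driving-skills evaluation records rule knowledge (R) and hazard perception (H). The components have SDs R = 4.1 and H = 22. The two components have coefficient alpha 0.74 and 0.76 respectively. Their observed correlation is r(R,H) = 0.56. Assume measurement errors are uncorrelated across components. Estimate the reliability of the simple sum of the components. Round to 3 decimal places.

Var(R+H) = 4.1² + 22² + 2·[4.1·22·0.56] = 500.81 + 101.024 = 601.834.
With uncorrelated errors the cross-covariances are all true-score covariance, so they carry over unchanged; only the diagonal terms shrink to ρᵢσᵢ².
True-score variance = [4.1²·0.74 + 22²·0.76] + 101.024 = 380.279 + 101.024 = 481.303.
Reliability = 481.303 / 601.834 = 0.800.

0.800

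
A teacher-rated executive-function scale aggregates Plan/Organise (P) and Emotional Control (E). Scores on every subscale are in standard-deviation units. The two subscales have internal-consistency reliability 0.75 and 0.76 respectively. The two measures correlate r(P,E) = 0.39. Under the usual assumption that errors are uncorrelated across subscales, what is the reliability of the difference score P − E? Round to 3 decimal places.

0.598

Var(P−E) = 1 + 1 − 2·0.39 = 2 − 0.78 = 1.22.
Under uncorrelated errors the observed covariances equal the true-score covariances, so only the own-variance terms attenuate.
True-score variance = [0.75 + 0.76] − 0.78 = 1.51 − 0.78 = 0.73.
Reliability = 0.73 / 1.22 = 0.598.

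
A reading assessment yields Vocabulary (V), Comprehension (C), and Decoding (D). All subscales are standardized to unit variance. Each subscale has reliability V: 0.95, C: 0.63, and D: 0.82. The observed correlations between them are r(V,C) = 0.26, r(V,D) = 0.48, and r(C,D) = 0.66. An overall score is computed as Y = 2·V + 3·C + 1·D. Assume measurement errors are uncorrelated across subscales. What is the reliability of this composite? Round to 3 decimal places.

Var(Y) = 2² + 3² + 1 + 2·[6·0.26 + 2·0.48 + 3·0.66] = 14 + 9 = 23.
Because errors are independent across components, Cov(Tᵢ,Tⱼ) = Cov(Xᵢ,Xⱼ); the off-diagonal part of the true-score variance is the same as above.
True-score variance = [2²·0.95 + 3²·0.63 + 0.82] + 9 = 10.29 + 9 = 19.29.
Reliability = 19.29 / 23 = 0.839.

0.839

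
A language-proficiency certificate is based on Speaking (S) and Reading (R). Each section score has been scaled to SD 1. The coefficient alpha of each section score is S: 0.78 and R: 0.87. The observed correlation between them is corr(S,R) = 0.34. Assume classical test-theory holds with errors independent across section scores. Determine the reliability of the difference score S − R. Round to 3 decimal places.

Var(S−R) = 1 + 1 − 2·0.34 = 2 − 0.68 = 1.32.
With uncorrelated errors the cross-covariances are all true-score covariance, so they carry over unchanged; only the diagonal terms shrink to ρᵢσᵢ².
True-score variance = [0.78 + 0.87] − 0.68 = 1.65 − 0.68 = 0.97.
Reliability = 0.97 / 1.32 = 0.735.

0.735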